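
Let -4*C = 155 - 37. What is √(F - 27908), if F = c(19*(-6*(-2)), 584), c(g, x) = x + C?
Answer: I*√109414/2 ≈ 165.39*I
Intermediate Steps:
C = -59/2 (C = -(155 - 37)/4 = -¼*118 = -59/2 ≈ -29.500)
c(g, x) = -59/2 + x (c(g, x) = x - 59/2 = -59/2 + x)
F = 1109/2 (F = -59/2 + 584 = 1109/2 ≈ 554.50)
√(F - 27908) = √(1109/2 - 27908) = √(-54707/2) = I*√109414/2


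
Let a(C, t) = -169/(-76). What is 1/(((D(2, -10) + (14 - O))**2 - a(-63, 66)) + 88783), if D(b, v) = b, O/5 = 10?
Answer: 76/6835195 ≈ 1.1119e-5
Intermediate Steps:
O = 50 (O = 5*10 = 50)
a(C, t) = 169/76 (a(C, t) = -169*(-1/76) = 169/76)
1/(((D(2, -10) + (14 - O))**2 - a(-63, 66)) + 88783) = 1/(((2 + (14 - 1*50))**2 - 1*169/76) + 88783) = 1/(((2 + (14 - 50))**2 - 169/76) + 88783) = 1/(((2 - 36)**2 - 169/76) + 88783) = 1/(((-34)**2 - 169/76) + 88783) = 1/((1156 - 169/76) + 88783) = 1/(87687/76 + 88783) = 1/(6835195/76) = 76/6835195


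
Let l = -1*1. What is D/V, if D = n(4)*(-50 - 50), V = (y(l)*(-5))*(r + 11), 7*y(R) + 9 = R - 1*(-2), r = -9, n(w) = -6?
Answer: 105/2 ≈ 52.500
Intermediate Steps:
l = -1
y(R) = -1 + R/7 (y(R) = -9/7 + (R - 1*(-2))/7 = -9/7 + (R + 2)/7 = -9/7 + (2 + R)/7 = -9/7 + (2/7 + R/7) = -1 + R/7)
V = 80/7 (V = ((-1 + (⅐)*(-1))*(-5))*(-9 + 11) = ((-1 - ⅐)*(-5))*2 = -8/7*(-5)*2 = (40/7)*2 = 80/7 ≈ 11.429)
D = 600 (D = -6*(-50 - 50) = -6*(-100) = 600)
D/V = 600/(80/7) = 600*(7/80) = 105/2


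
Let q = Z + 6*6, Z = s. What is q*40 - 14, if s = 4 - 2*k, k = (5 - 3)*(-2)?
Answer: 1906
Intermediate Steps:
k = -4 (k = 2*(-2) = -4)
s = 12 (s = 4 - 2*(-4) = 4 + 8 = 12)
Z = 12
q = 48 (q = 12 + 6*6 = 12 + 36 = 48)
q*40 - 14 = 48*40 - 14 = 1920 - 14 = 1906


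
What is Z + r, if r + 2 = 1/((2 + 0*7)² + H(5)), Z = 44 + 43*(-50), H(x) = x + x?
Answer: -29511/14 ≈ -2107.9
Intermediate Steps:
H(x) = 2*x
Z = -2106 (Z = 44 - 2150 = -2106)
r = -27/14 (r = -2 + 1/((2 + 0*7)² + 2*5) = -2 + 1/((2 + 0)² + 10) = -2 + 1/(2² + 10) = -2 + 1/(4 + 10) = -2 + 1/14 = -27/14 ≈ -1.9286)
Z + r = -2106 - 27/14 = -29511/14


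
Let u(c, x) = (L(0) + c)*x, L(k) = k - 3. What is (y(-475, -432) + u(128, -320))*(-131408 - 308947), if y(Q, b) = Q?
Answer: 17823368625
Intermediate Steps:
L(k) = -3 + k
u(c, x) = x*(-3 + c) (u(c, x) = ((-3 + 0) + c)*x = (-3 + c)*x = x*(-3 + c))
(y(-475, -432) + u(128, -320))*(-131408 - 308947) = (-475 - 320*(-3 + 128))*(-131408 - 308947) = (-475 - 320*125)*(-440355) = (-475 - 40000)*(-440355) = -40475*(-440355) = 17823368625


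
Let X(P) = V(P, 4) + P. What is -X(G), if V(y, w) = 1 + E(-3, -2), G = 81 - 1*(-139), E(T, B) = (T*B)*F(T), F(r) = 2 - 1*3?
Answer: -215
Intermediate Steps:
F(r) = -1 (F(r) = 2 - 3 = -1)
E(T, B) = -B*T (E(T, B) = (T*B)*(-1) = (B*T)*(-1) = -B*T)
G = 220 (G = 81 + 139 = 220)
V(y, w) = -5 (V(y, w) = 1 - 1*(-2)*(-3) = 1 - 6 = -5)
X(P) = -5 + P
-X(G) = -(-5 + 220) = -1*215 = -215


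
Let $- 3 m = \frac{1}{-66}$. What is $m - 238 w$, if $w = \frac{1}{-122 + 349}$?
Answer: $- \frac{46897}{44946} \approx -1.0434$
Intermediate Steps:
$m = \frac{1}{198}$ ($m = - \frac{1}{3 \left(-66\right)} = \left(- \frac{1}{3}\right) \left(- \frac{1}{66}\right) = \frac{1}{198} \approx 0.0050505$)
$w = \frac{1}{227} \approx 0.0044053$
$m - 238 w = \frac{1}{198} - \frac{238}{227} = - \frac{46897}{44946}$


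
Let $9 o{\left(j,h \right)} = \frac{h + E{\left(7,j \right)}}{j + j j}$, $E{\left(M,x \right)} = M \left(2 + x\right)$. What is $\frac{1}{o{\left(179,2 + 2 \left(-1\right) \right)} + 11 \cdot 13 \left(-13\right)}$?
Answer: $- \frac{289980}{539071553} \approx -0.00053792$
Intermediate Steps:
$o{\left(j,h \right)} = \frac{14 + h + 7 j}{9 \left(j + j^{2}\right)}$ ($o{\left(j,h \right)} = \frac{\left(h + 7 \left(2 + j\right)\right) \frac{1}{j + j j}}{9} = \frac{\left(h + \left(14 + 7 j\right)\right) \frac{1}{j + j^{2}}}{9} = \frac{\left(14 + h + 7 j\right) \frac{1}{j + j^{2}}}{9} = \frac{\frac{1}{j + j^{2}} \left(14 + h + 7 j\right)}{9} = \frac{14 + h + 7 j}{9 \left(j + j^{2}\right)}$)
$\frac{1}{o{\left(179,2 + 2 \left(-1\right) \right)} + 11 \cdot 13 \left(-13\right)} = \frac{1}{\frac{14 + \left(2 + 2 \left(-1\right)\right) + 7 \cdot 179}{9 \cdot 179 \left(1 + 179\right)} + 11 \cdot 13 \left(-13\right)} = \frac{1}{\frac{1}{9} \cdot \frac{1}{179} \cdot \frac{1}{180} \left(14 + \left(2 - 2\right) + 1253\right) + 143 \left(-13\right)} = \frac{1}{\frac{1}{9} \cdot \frac{1}{179} \cdot \frac{1}{180} \left(14 + 0 + 1253\right) - 1859} = \frac{1}{\frac{1}{9} \cdot \frac{1}{179} \cdot \frac{1}{180} \cdot 1267 - 1859} = \frac{1}{\frac{1267}{289980} - 1859} = \frac{1}{- \frac{539071553}{289980}} = - \frac{289980}{539071553}$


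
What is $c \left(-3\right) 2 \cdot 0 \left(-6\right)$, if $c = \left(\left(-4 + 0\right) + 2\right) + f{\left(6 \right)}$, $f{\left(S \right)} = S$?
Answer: $0$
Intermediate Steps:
$c = 4$ ($c = \left(\left(-4 + 0\right) + 2\right) + 6 = \left(-4 + 2\right) + 6 = -2 + 6 = 4$)
$c \left(-3\right) 2 \cdot 0 \left(-6\right) = 4 \left(-3\right) 2 \cdot 0 \left(-6\right) = 4 \left(\left(-6\right) 0\right) \left(-6\right) = 4 \cdot 0 \left(-6\right) = 0 \left(-6\right) = 0$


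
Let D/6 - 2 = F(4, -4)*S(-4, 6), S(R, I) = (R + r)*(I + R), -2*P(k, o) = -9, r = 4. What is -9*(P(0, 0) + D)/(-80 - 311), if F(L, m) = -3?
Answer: 297/782 ≈ 0.37980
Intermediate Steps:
P(k, o) = 9/2 (P(k, o) = -½*(-9) = 9/2)
S(R, I) = (4 + R)*(I + R) (S(R, I) = (R + 4)*(I + R) = (4 + R)*(I + R))
D = 12 (D = 12 + 6*(-3*((-4)² + 4*6 + 4*(-4) + 6*(-4))) = 12 + 6*(-3*(16 + 24 - 16 - 24)) = 12 + 6*(-3*0) = 12 + 6*0 = 12 + 0 = 12)
-9*(P(0, 0) + D)/(-80 - 311) = -9*(9/2 + 12)/(-80 - 311) = -297/(2*(-391)) = -297*(-1)/(2*391) = -9*(-33/782) = 297/782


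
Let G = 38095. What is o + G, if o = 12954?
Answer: 51049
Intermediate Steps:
o + G = 12954 + 38095 = 51049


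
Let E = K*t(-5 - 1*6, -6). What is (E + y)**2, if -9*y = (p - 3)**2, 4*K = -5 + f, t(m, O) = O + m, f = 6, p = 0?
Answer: 441/16 ≈ 27.563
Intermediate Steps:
K = 1/4 (K = (-5 + 6)/4 = (1/4)*1 = 1/4 ≈ 0.25000)
y = -1 (y = -(0 - 3)**2/9 = -1/9*(-3)**2 = -1/9*9 = -1)
E = -17/4 (E = (-6 + (-5 - 1*6))/4 = (-6 + (-5 - 6))/4 = (-6 - 11)/4 = (1/4)*(-17) = -17/4 ≈ -4.2500)
(E + y)**2 = (-17/4 - 1)**2 = (-21/4)**2 = 441/16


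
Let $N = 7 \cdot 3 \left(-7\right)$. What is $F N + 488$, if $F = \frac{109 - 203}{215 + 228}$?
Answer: $\frac{230002}{443} \approx 519.19$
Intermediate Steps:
$N = -147$ ($N = 21 \left(-7\right) = -147$)
$F = - \frac{94}{443} \approx -0.21219$
$F N + 488 = \left(- \frac{94}{443}\right) \left(-147\right) + 488 = \frac{13818}{443} + 488 = \frac{230002}{443}$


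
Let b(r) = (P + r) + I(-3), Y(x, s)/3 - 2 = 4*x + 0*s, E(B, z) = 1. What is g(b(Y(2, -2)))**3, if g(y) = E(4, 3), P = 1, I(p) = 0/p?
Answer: 1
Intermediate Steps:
I(p) = 0
Y(x, s) = 6 + 12*x (Y(x, s) = 6 + 3*(4*x + 0*s) = 6 + 3*(4*x + 0) = 6 + 3*(4*x) = 6 + 12*x)
b(r) = 1 + r (b(r) = (1 + r) + 0 = 1 + r)
g(y) = 1
g(b(Y(2, -2)))**3 = 1**3 = 1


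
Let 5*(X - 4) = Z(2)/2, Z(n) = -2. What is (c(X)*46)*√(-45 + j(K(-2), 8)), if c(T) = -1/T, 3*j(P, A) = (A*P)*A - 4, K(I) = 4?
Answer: -230*√39/19 ≈ -75.597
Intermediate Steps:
j(P, A) = -4/3 + P*A²/3 (j(P, A) = ((A*P)*A - 4)/3 = (P*A² - 4)/3 = (-4 + P*A²)/3 = -4/3 + P*A²/3)
X = 19/5 (X = 4 + (-2/2)/5 = 4 + (-2*½)/5 = 4 + (⅕)*(-1) = 4 - ⅕ = 19/5 ≈ 3.8000)
(c(X)*46)*√(-45 + j(K(-2), 8)) = (-1/19/5*46)*√(-45 + (-4/3 + (⅓)*4*8²)) = (-1*5/19*46)*√(-45 + (-4/3 + (⅓)*4*64)) = (-5/19*46)*√(-45 + (-4/3 + 256/3)) = -230*√(-45 + 84)/19 = -230*√39/19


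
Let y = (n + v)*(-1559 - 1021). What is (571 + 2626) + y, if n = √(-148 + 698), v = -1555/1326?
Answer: 1375187/221 - 12900*√22 ≈ -54284.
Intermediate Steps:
v = -1555/1326 (v = -1555*1/1326 = -1555/1326 ≈ -1.1727)
n = 5*√22 (n = √550 = 5*√22 ≈ 23.452)
y = 668650/221 - 12900*√22 (y = (5*√22 - 1555/1326)*(-1559 - 1021) = (-1555/1326 + 5*√22)*(-2580) = 668650/221 - 12900*√22 ≈ -57481.)
(571 + 2626) + y = (571 + 2626) + (668650/221 - 12900*√22) = 3197 + (668650/221 - 12900*√22) = 1375187/221 - 12900*√22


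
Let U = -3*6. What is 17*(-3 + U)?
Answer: -357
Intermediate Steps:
U = -18
17*(-3 + U) = 17*(-3 - 18) = 17*(-21) = -357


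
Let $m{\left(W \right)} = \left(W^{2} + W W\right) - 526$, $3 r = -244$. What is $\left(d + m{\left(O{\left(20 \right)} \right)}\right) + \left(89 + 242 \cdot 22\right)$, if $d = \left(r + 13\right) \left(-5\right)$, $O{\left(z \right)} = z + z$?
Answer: $\frac{25286}{3} \approx 8428.7$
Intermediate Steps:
$O{\left(z \right)} = 2 z$
$r = - \frac{244}{3}$ ($r = \frac{1}{3} \left(-244\right) = - \frac{244}{3} \approx -81.333$)
$m{\left(W \right)} = -526 + 2 W^{2}$ ($m{\left(W \right)} = \left(W^{2} + W^{2}\right) - 526 = 2 W^{2} - 526 = -526 + 2 W^{2}$)
$d = \frac{1025}{3}$ ($d = \left(- \frac{244}{3} + 13\right) \left(-5\right) = \left(- \frac{205}{3}\right) \left(-5\right) = \frac{1025}{3} \approx 341.67$)
$\left(d + m{\left(O{\left(20 \right)} \right)}\right) + \left(89 + 242 \cdot 22\right) = \left(\frac{1025}{3} - \left(526 - 2 \left(2 \cdot 20\right)^{2}\right)\right) + \left(89 + 242 \cdot 22\right) = \left(\frac{1025}{3} - \left(526 - 2 \cdot 40^{2}\right)\right) + \left(89 + 5324\right) = \left(\frac{1025}{3} + \left(-526 + 2 \cdot 1600\right)\right) + 5413 = \left(\frac{1025}{3} + \left(-526 + 3200\right)\right) + 5413 = \left(\frac{1025}{3} + 2674\right) + 5413 = \frac{9047}{3} + 5413 = \frac{25286}{3}$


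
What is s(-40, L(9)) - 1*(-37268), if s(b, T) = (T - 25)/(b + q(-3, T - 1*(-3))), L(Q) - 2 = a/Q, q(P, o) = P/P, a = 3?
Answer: 4360424/117 ≈ 37269.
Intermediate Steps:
q(P, o) = 1
L(Q) = 2 + 3/Q
s(b, T) = (-25 + T)/(1 + b) (s(b, T) = (T - 25)/(b + 1) = (-25 + T)/(1 + b))
s(-40, L(9)) - 1*(-37268) = (-25 + (2 + 3/9))/(1 - 40) - 1*(-37268) = (-25 + (2 + 3*(⅑)))/(-39) + 37268 = -(-25 + (2 + ⅓))/39 + 37268 = -(-25 + 7/3)/39 + 37268 = -1/39*(-68/3) + 37268 = 68/117 + 37268 = 4360424/117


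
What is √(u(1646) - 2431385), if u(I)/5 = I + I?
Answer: 15*I*√10733 ≈ 1554.0*I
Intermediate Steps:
u(I) = 10*I (u(I) = 5*(I + I) = 5*(2*I) = 10*I)
√(u(1646) - 2431385) = √(10*1646 - 2431385) = √(16460 - 2431385) = √(-2414925) = 15*I*√10733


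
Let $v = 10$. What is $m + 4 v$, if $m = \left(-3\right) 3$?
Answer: $31$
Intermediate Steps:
$m = -9$
$m + 4 v = -9 + 4 \cdot 10 = -9 + 40 = 31$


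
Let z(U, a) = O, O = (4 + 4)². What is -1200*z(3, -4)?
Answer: -76800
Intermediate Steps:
O = 64 (O = 8² = 64)
z(U, a) = 64
-1200*z(3, -4) = -1200*64 = -76800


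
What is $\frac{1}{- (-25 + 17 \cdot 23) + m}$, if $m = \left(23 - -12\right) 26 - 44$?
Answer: $\frac{1}{500} \approx 0.002$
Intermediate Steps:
$m = 866$ ($m = \left(23 + 12\right) 26 - 44 = 35 \cdot 26 - 44 = 910 - 44 = 866$)
$\frac{1}{- (-25 + 17 \cdot 23) + m} = \frac{1}{- (-25 + 17 \cdot 23) + 866} = \frac{1}{- (-25 + 391) + 866} = \frac{1}{\left(-1\right) 366 + 866} = \frac{1}{-366 + 866} = \frac{1}{500}$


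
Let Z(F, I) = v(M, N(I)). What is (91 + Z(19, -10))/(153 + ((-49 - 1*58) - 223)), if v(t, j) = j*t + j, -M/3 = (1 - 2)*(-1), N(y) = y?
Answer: -37/59 ≈ -0.62712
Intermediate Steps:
M = -3 (M = -3*(1 - 2)*(-1) = -(-3)*(-1) = -3*1 = -3)
v(t, j) = j + j*t
Z(F, I) = -2*I (Z(F, I) = I*(1 - 3) = I*(-2) = -2*I)
(91 + Z(19, -10))/(153 + ((-49 - 1*58) - 223)) = (91 - 2*(-10))/(153 + ((-49 - 1*58) - 223)) = (91 + 20)/(153 + ((-49 - 58) - 223)) = 111/(153 + (-107 - 223)) = 111/(153 - 330) = 111/(-177) = 111*(-1/177) = -37/59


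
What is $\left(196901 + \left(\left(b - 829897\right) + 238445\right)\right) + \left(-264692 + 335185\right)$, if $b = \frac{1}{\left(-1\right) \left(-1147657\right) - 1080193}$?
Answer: $- \frac{21862248911}{67464} \approx -3.2406 \cdot 10^{5}$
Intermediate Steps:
$b = \frac{1}{67464}$ ($b = \frac{1}{1147657 - 1080193} = \frac{1}{67464} \approx 1.4823 \cdot 10^{-5}$)
$\left(196901 + \left(\left(b - 829897\right) + 238445\right)\right) + \left(-264692 + 335185\right) = \left(196901 + \left(\left(\frac{1}{67464} - 829897\right) + 238445\right)\right) + \left(-264692 + 335185\right) = \left(196901 + \left(- \frac{55988171207}{67464} + 238445\right)\right) + 70493 = \left(196901 - \frac{39901717727}{67464}\right) + 70493 = - \frac{26617988663}{67464} + 70493 = - \frac{21862248911}{67464}$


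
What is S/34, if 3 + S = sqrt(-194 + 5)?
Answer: -3/34 + 3*I*sqrt(21)/34 ≈ -0.088235 + 0.40435*I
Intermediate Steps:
S = -3 + 3*I*sqrt(21) (S = -3 + sqrt(-194 + 5) = -3 + sqrt(-189) = -3 + 3*I*sqrt(21) ≈ -3.0 + 13.748*I)
S/34 = (-3 + 3*I*sqrt(21))/34 = (-3 + 3*I*sqrt(21))*(1/34) = -3/34 + 3*I*sqrt(21)/34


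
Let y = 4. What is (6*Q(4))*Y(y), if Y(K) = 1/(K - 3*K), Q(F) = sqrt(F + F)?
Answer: -3*sqrt(2)/2 ≈ -2.1213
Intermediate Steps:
Q(F) = sqrt(2)*sqrt(F) (Q(F) = sqrt(2*F) = sqrt(2)*sqrt(F))
Y(K) = -1/(2*K) (Y(K) = 1/(-2*K) = -1/(2*K))
(6*Q(4))*Y(y) = (6*(sqrt(2)*sqrt(4)))*(-1/2/4) = (6*(sqrt(2)*2))*(-1/2*1/4) = (6*(2*sqrt(2)))*(-1/8) = (12*sqrt(2))*(-1/8) = -3*sqrt(2)/2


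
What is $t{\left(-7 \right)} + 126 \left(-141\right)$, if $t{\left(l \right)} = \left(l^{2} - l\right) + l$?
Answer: $-17717$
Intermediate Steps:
$t{\left(l \right)} = l^{2}$
$t{\left(-7 \right)} + 126 \left(-141\right) = \left(-7\right)^{2} + 126 \left(-141\right) = 49 - 17766 = -17717$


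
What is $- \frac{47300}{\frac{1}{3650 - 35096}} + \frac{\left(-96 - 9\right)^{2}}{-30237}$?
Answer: $\frac{14991462264525}{10079} \approx 1.4874 \cdot 10^{9}$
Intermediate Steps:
$- \frac{47300}{\frac{1}{3650 - 35096}} + \frac{\left(-96 - 9\right)^{2}}{-30237} = - \frac{47300}{\frac{1}{-31446}} + \left(-105\right)^{2} \left(- \frac{1}{30237}\right) = - \frac{47300}{- \frac{1}{31446}} + 11025 \left(- \frac{1}{30237}\right) = \left(-47300\right) \left(-31446\right) - \frac{3675}{10079} = 1487395800 - \frac{3675}{10079} = \frac{14991462264525}{10079}$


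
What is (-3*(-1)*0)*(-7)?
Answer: 0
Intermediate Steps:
(-3*(-1)*0)*(-7) = (3*0)*(-7) = 0*(-7) = 0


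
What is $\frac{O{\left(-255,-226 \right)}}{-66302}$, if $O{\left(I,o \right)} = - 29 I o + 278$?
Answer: $\frac{835496}{33151} \approx 25.203$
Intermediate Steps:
$O{\left(I,o \right)} = 278 - 29 I o$ ($O{\left(I,o \right)} = - 29 I o + 278 = 278 - 29 I o$)
$\frac{O{\left(-255,-226 \right)}}{-66302} = \frac{278 - \left(-7395\right) \left(-226\right)}{-66302} = \left(278 - 1671270\right) \left(- \frac{1}{66302}\right) = \left(-1670992\right) \left(- \frac{1}{66302}\right) = \frac{835496}{33151}$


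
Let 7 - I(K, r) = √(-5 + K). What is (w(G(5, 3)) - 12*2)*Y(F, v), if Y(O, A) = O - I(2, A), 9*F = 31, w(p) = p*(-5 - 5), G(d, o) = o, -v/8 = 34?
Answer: 192 - 54*I*√3 ≈ 192.0 - 93.531*I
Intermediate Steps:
v = -272 (v = -8*34 = -272)
w(p) = -10*p (w(p) = p*(-10) = -10*p)
I(K, r) = 7 - √(-5 + K)
F = 31/9 (F = (⅑)*31 = 31/9 ≈ 3.4444)
Y(O, A) = -7 + O + I*√3 (Y(O, A) = O - (7 - √(-5 + 2)) = O - (7 - √(-3)) = O - (7 - I*√3) = O + (-7 + I*√3) = -7 + O + I*√3)
(w(G(5, 3)) - 12*2)*Y(F, v) = (-10*3 - 12*2)*(-7 + 31/9 + I*√3) = (-30 - 24)*(-32/9 + I*√3) = -54*(-32/9 + I*√3) = 192 - 54*I*√3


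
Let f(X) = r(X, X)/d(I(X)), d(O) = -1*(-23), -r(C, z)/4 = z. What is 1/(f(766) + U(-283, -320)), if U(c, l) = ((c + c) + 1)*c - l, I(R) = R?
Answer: 23/3681881 ≈ 6.2468e-6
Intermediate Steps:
r(C, z) = -4*z
d(O) = 23
U(c, l) = -l + c*(1 + 2*c) (U(c, l) = (2*c + 1)*c - l = (1 + 2*c)*c - l = c*(1 + 2*c) - l = -l + c*(1 + 2*c))
f(X) = -4*X/23
1/(f(766) + U(-283, -320)) = 1/(-4/23*766 + (-283 - 1*(-320) + 2*(-283)²)) = 1/(-3064/23 + (-283 + 320 + 2*80089)) = 1/(-3064/23 + (-283 + 320 + 160178)) = 1/(-3064/23 + 160215) = 1/(3681881/23) = 23/3681881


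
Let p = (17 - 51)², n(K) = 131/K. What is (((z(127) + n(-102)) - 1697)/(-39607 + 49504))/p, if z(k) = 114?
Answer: -161597/1166975064 ≈ -0.00013848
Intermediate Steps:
p = 1156 (p = (-34)² = 1156)
(((z(127) + n(-102)) - 1697)/(-39607 + 49504))/p = (((114 + 131/(-102)) - 1697)/(-39607 + 49504))/1156 = (((114 + 131*(-1/102)) - 1697)/9897)*(1/1156) = (((114 - 131/102) - 1697)*(1/9897))*(1/1156) = ((11497/102 - 1697)*(1/9897))*(1/1156) = -161597/102*1/9897*(1/1156) = -161597/1009494*1/1156 = -161597/1166975064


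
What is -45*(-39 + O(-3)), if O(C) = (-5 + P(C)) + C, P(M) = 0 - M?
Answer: 1980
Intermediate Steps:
P(M) = -M
O(C) = -5 (O(C) = (-5 - C) + C = -5)
-45*(-39 + O(-3)) = -45*(-39 - 5) = -45*(-44) = 1980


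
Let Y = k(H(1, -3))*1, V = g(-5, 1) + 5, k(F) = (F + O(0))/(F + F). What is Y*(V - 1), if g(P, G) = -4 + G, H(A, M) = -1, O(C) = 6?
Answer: -5/2 ≈ -2.5000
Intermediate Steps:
k(F) = (6 + F)/(2*F) (k(F) = (F + 6)/(F + F) = (6 + F)/((2*F)) = (6 + F)*(1/(2*F)) = (6 + F)/(2*F))
V = 2 (V = (-4 + 1) + 5 = -3 + 5 = 2)
Y = -5/2 (Y = ((½)*(6 - 1)/(-1))*1 = ((½)*(-1)*5)*1 = -5/2*1 = -5/2 ≈ -2.5000)
Y*(V - 1) = -5*(2 - 1)/2 = -5/2*1 = -5/2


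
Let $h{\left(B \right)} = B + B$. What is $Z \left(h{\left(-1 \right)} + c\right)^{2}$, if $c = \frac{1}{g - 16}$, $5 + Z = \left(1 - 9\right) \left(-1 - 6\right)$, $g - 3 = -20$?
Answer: $\frac{76313}{363} \approx 210.23$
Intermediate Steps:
$g = -17$ ($g = 3 - 20 = -17$)
$h{\left(B \right)} = 2 B$
$Z = 51$ ($Z = -5 + \left(1 - 9\right) \left(-1 - 6\right) = -5 + \left(1 - 9\right) \left(-7\right) = -5 - -56 = -5 + 56 = 51$)
$c = - \frac{1}{33}$ ($c = \frac{1}{-17 - 16} = \frac{1}{-33} = - \frac{1}{33} \approx -0.030303$)
$Z \left(h{\left(-1 \right)} + c\right)^{2} = 51 \left(2 \left(-1\right) - \frac{1}{33}\right)^{2} = 51 \left(-2 - \frac{1}{33}\right)^{2} = 51 \left(- \frac{67}{33}\right)^{2} = 51 \cdot \frac{4489}{1089} = \frac{76313}{363}$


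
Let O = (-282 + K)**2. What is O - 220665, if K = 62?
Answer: -172265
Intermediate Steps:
O = 48400 (O = (-282 + 62)**2 = (-220)**2 = 48400)
O - 220665 = 48400 - 220665 = -172265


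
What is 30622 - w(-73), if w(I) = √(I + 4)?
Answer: 30622 - I*√69 ≈ 30622.0 - 8.3066*I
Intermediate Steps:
w(I) = √(4 + I)
30622 - w(-73) = 30622 - √(4 - 73) = 30622 - √(-69) = 30622 - I*√69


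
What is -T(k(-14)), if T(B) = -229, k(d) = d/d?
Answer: 229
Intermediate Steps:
k(d) = 1
-T(k(-14)) = -1*(-229) = 229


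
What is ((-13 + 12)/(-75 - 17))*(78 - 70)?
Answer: 2/23 ≈ 0.086957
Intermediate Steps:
((-13 + 12)/(-75 - 17))*(78 - 70) = -1/(-92)*8 = -1*(-1/92)*8 = (1/92)*8 = 2/23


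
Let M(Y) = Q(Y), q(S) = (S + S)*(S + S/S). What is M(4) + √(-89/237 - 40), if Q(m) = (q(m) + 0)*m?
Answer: 160 + I*√2267853/237 ≈ 160.0 + 6.3542*I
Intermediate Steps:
q(S) = 2*S*(1 + S) (q(S) = (2*S)*(S + 1) = (2*S)*(1 + S) = 2*S*(1 + S))
Q(m) = 2*m²*(1 + m) (Q(m) = (2*m*(1 + m) + 0)*m = (2*m*(1 + m))*m = 2*m²*(1 + m))
M(Y) = 2*Y²*(1 + Y)
M(4) + √(-89/237 - 40) = 2*4²*(1 + 4) + √(-89/237 - 40) = 2*16*5 + √(-89*1/237 - 40) = 160 + √(-89/237 - 40) = 160 + √(-9569/237) = 160 + I*√2267853/237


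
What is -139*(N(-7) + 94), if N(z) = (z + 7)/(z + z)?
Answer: -13066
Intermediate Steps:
N(z) = (7 + z)/(2*z) (N(z) = (7 + z)/((2*z)) = (7 + z)*(1/(2*z)) = (7 + z)/(2*z))
-139*(N(-7) + 94) = -139*((½)*(7 - 7)/(-7) + 94) = -139*((½)*(-⅐)*0 + 94) = -139*(0 + 94) = -139*94 = -13066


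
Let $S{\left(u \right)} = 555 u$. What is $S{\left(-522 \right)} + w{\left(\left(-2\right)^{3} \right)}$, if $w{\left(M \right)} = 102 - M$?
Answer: $-289600$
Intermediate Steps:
$S{\left(-522 \right)} + w{\left(\left(-2\right)^{3} \right)} = 555 \left(-522\right) + \left(102 - \left(-2\right)^{3}\right) = -289710 + \left(102 - -8\right) = -289710 + \left(102 + 8\right) = -289710 + 110 = -289600$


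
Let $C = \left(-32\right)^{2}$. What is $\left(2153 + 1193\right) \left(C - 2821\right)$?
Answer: $-6012762$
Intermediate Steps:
$C = 1024$
$\left(2153 + 1193\right) \left(C - 2821\right) = \left(2153 + 1193\right) \left(1024 - 2821\right) = 3346 \left(-1797\right) = -6012762$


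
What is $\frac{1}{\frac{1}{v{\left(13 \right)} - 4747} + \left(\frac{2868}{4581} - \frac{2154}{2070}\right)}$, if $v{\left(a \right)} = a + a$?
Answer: $- \frac{829031205}{343821916} \approx -2.4112$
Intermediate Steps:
$v{\left(a \right)} = 2 a$
$\frac{1}{\frac{1}{v{\left(13 \right)} - 4747} + \left(\frac{2868}{4581} - \frac{2154}{2070}\right)} = \frac{1}{\frac{1}{2 \cdot 13 - 4747} + \left(\frac{2868}{4581} - \frac{2154}{2070}\right)} = \frac{1}{\frac{1}{26 - 4747} + \left(2868 \cdot \frac{1}{4581} - \frac{359}{345}\right)} = \frac{1}{\frac{1}{-4721} + \left(\frac{956}{1527} - \frac{359}{345}\right)} = \frac{1}{- \frac{1}{4721} - \frac{72791}{175605}} = \frac{1}{- \frac{343821916}{829031205}} = - \frac{829031205}{343821916}$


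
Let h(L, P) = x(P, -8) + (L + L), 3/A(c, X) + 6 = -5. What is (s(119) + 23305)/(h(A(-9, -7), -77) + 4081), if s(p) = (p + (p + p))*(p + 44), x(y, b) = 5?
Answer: 224114/11235 ≈ 19.948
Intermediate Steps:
A(c, X) = -3/11 (A(c, X) = 3/(-6 - 5) = 3/(-11) = 3*(-1/11) = -3/11)
h(L, P) = 5 + 2*L (h(L, P) = 5 + (L + L) = 5 + 2*L)
s(p) = 3*p*(44 + p) (s(p) = (p + 2*p)*(44 + p) = (3*p)*(44 + p) = 3*p*(44 + p))
(s(119) + 23305)/(h(A(-9, -7), -77) + 4081) = (3*119*(44 + 119) + 23305)/((5 + 2*(-3/11)) + 4081) = (3*119*163 + 23305)/((5 - 6/11) + 4081) = (58191 + 23305)/(49/11 + 4081) = 81496/(44940/11) = 81496*(11/44940) = 224114/11235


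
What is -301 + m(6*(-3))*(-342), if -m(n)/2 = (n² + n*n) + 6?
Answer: 447035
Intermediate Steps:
m(n) = -12 - 4*n² (m(n) = -2*((n² + n*n) + 6) = -2*((n² + n²) + 6) = -2*(2*n² + 6) = -2*(6 + 2*n²) = -12 - 4*n²)
-301 + m(6*(-3))*(-342) = -301 + (-12 - 4*(6*(-3))²)*(-342) = -301 + (-12 - 4*(-18)²)*(-342) = -301 + (-12 - 4*324)*(-342) = -301 + (-12 - 1296)*(-342) = -301 - 1308*(-342) = -301 + 447336 = 447035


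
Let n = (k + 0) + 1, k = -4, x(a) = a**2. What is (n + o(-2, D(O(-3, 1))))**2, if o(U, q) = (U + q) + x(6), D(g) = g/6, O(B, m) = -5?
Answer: 32761/36 ≈ 910.03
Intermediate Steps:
D(g) = g/6 (D(g) = g*(1/6) = g/6)
o(U, q) = 36 + U + q (o(U, q) = (U + q) + 6**2 = (U + q) + 36 = 36 + U + q)
n = -3 (n = (-4 + 0) + 1 = -4 + 1 = -3)
(n + o(-2, D(O(-3, 1))))**2 = (-3 + (36 - 2 + (1/6)*(-5)))**2 = (-3 + (36 - 2 - 5/6))**2 = (-3 + 199/6)**2 = (181/6)**2 = 32761/36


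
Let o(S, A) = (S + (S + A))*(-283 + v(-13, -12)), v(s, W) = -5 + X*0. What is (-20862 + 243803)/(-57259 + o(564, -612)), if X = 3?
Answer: -222941/205867 ≈ -1.0829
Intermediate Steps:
v(s, W) = -5 (v(s, W) = -5 + 3*0 = -5 + 0 = -5)
o(S, A) = -576*S - 288*A (o(S, A) = (S + (S + A))*(-283 - 5) = (S + (A + S))*(-288) = (A + 2*S)*(-288) = -576*S - 288*A)
(-20862 + 243803)/(-57259 + o(564, -612)) = (-20862 + 243803)/(-57259 + (-576*564 - 288*(-612))) = 222941/(-57259 + (-324864 + 176256)) = 222941/(-57259 - 148608) = 222941/(-205867) = 222941*(-1/205867) = -222941/205867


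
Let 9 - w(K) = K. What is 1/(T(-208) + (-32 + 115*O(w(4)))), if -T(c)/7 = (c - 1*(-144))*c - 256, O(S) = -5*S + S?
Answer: -1/93724 ≈ -1.0670e-5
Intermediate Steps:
w(K) = 9 - K
O(S) = -4*S
T(c) = 1792 - 7*c*(144 + c) (T(c) = -7*((c - 1*(-144))*c - 256) = -7*((c + 144)*c - 256) = -7*((144 + c)*c - 256) = -7*(c*(144 + c) - 256) = -7*(-256 + c*(144 + c)) = 1792 - 7*c*(144 + c))
1/(T(-208) + (-32 + 115*O(w(4)))) = 1/((1792 - 1008*(-208) - 7*(-208)²) + (-32 + 115*(-4*(9 - 1*4)))) = 1/((1792 + 209664 - 7*43264) + (-32 + 115*(-4*(9 - 4)))) = 1/((1792 + 209664 - 302848) + (-32 + 115*(-4*5))) = 1/(-91392 + (-32 + 115*(-20))) = 1/(-91392 + (-32 - 2300)) = 1/(-91392 - 2332) = 1/(-93724) = -1/93724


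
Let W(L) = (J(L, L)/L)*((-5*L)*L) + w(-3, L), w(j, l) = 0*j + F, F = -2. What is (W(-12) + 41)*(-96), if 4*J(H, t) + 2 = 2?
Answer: -3744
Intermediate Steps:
J(H, t) = 0 (J(H, t) = -½ + (¼)*2 = -½ + ½ = 0)
w(j, l) = -2 (w(j, l) = 0*j - 2 = 0 - 2 = -2)
W(L) = -2 (W(L) = (0/L)*((-5*L)*L) - 2 = 0*(-5*L²) - 2 = 0 - 2 = -2)
(W(-12) + 41)*(-96) = (-2 + 41)*(-96) = 39*(-96) = -3744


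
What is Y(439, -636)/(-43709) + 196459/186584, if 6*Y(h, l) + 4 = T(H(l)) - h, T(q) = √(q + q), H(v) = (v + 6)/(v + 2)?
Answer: 25802407649/24466200168 - √22190/27711506 ≈ 1.0546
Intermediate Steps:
H(v) = (6 + v)/(2 + v)
T(q) = √2*√q (T(q) = √(2*q) = √2*√q)
Y(h, l) = -⅔ - h/6 + √2*√((6 + l)/(2 + l))/6 (Y(h, l) = -⅔ + (√2*√((6 + l)/(2 + l)) - h)/6 = -⅔ + (-h + √2*√((6 + l)/(2 + l)))/6 = -⅔ + (-h/6 + √2*√((6 + l)/(2 + l))/6) = -⅔ - h/6 + √2*√((6 + l)/(2 + l))/6)
Y(439, -636)/(-43709) + 196459/186584 = (-⅔ - ⅙*439 + √2*√((6 - 636)/(2 - 636))/6)/(-43709) + 196459/186584 = (-⅔ - 439/6 + √2*√(-630/(-634))/6)*(-1/43709) + 196459*(1/186584) = (-⅔ - 439/6 + √2*√(-1/634*(-630))/6)*(-1/43709) + 196459/186584 = (-⅔ - 439/6 + √2*√(315/317)/6)*(-1/43709) + 196459/186584 = (-⅔ - 439/6 + √2*(3*√11095/317)/6)*(-1/43709) + 196459/186584 = (-⅔ - 439/6 + √22190/634)*(-1/43709) + 196459/186584 = (-443/6 + √22190/634)*(-1/43709) + 196459/186584 = (443/262254 - √22190/27711506) + 196459/186584 = 25802407649/24466200168 - √22190/27711506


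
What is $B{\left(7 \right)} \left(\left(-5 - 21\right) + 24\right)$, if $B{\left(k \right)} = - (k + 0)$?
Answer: $14$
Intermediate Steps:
$B{\left(k \right)} = - k$
$B{\left(7 \right)} \left(\left(-5 - 21\right) + 24\right) = \left(-1\right) 7 \left(\left(-5 - 21\right) + 24\right) = - 7 \left(-26 + 24\right) = \left(-7\right) \left(-2\right) = 14$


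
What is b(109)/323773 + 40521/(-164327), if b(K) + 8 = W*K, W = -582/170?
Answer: -688685014/2779591205 ≈ -0.24776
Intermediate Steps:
W = -291/85 (W = -582*1/170 = -291/85 ≈ -3.4235)
b(K) = -8 - 291*K/85
b(109)/323773 + 40521/(-164327) = (-8 - 291/85*109)/323773 + 40521/(-164327) = (-8 - 31719/85)*(1/323773) + 40521*(-1/164327) = -32399/85*1/323773 - 40521/164327 = -32399/27520705 - 40521/164327 = -688685014/2779591205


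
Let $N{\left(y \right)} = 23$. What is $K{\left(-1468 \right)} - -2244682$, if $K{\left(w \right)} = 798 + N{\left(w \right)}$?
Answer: $2245503$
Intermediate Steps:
$K{\left(w \right)} = 821$ ($K{\left(w \right)} = 798 + 23 = 821$)
$K{\left(-1468 \right)} - -2244682 = 821 - -2244682 = 821 + 2244682 = 2245503$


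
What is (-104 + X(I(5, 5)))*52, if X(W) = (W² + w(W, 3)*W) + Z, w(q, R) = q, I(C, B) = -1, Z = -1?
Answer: -5356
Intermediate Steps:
X(W) = -1 + 2*W² (X(W) = (W² + W*W) - 1 = (W² + W²) - 1 = 2*W² - 1 = -1 + 2*W²)
(-104 + X(I(5, 5)))*52 = (-104 + (-1 + 2*(-1)²))*52 = (-104 + (-1 + 2*1))*52 = (-104 + (-1 + 2))*52 = (-104 + 1)*52 = -103*52 = -5356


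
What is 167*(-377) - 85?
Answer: -63044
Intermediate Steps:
167*(-377) - 85 = -62959 - 85 = -63044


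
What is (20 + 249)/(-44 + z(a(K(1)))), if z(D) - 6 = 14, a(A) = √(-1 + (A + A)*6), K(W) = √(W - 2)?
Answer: -269/24 ≈ -11.208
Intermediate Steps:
K(W) = √(-2 + W)
a(A) = √(-1 + 12*A) (a(A) = √(-1 + (2*A)*6) = √(-1 + 12*A))
z(D) = 20 (z(D) = 6 + 14 = 20)
(20 + 249)/(-44 + z(a(K(1)))) = (20 + 249)/(-44 + 20) = 269/(-24) = 269*(-1/24) = -269/24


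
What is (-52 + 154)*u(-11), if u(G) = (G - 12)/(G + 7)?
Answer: 1173/2 ≈ 586.50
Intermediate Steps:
u(G) = (-12 + G)/(7 + G)
(-52 + 154)*u(-11) = (-52 + 154)*((-12 - 11)/(7 - 11)) = 102*(-23/(-4)) = 102*(-¼*(-23)) = 102*(23/4) = 1173/2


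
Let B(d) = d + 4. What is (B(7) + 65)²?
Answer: 5776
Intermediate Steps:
B(d) = 4 + d
(B(7) + 65)² = ((4 + 7) + 65)² = (11 + 65)² = 76² = 5776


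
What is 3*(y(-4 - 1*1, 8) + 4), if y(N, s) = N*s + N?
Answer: -123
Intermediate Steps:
y(N, s) = N + N*s
3*(y(-4 - 1*1, 8) + 4) = 3*((-4 - 1*1)*(1 + 8) + 4) = 3*((-4 - 1)*9 + 4) = 3*(-5*9 + 4) = 3*(-45 + 4) = 3*(-41) = -123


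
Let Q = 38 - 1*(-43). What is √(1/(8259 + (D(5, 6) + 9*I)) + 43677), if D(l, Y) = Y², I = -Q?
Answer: √2500261744578/7566 ≈ 208.99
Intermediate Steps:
Q = 81 (Q = 38 + 43 = 81)
I = -81 (I = -1*81 = -81)
√(1/(8259 + (D(5, 6) + 9*I)) + 43677) = √(1/(8259 + (6² + 9*(-81))) + 43677) = √(1/(8259 + (36 - 729)) + 43677) = √(1/(8259 - 693) + 43677) = √(1/7566 + 43677) = √(330460183/7566) = √2500261744578/7566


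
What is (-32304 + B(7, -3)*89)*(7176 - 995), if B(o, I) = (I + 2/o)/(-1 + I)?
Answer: -797190943/4 ≈ -1.9930e+8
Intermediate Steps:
B(o, I) = (I + 2/o)/(-1 + I)
(-32304 + B(7, -3)*89)*(7176 - 995) = (-32304 + ((2 - 3*7)/(7*(-1 - 3)))*89)*(7176 - 995) = (-32304 + ((⅐)*(2 - 21)/(-4))*89)*6181 = (-32304 + ((⅐)*(-¼)*(-19))*89)*6181 = (-32304 + (19/28)*89)*6181 = (-32304 + 1691/28)*6181 = -902821/28*6181 = -797190943/4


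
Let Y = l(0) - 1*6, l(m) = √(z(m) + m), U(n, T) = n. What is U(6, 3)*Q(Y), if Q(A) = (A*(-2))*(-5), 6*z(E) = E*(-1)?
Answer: -360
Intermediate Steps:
z(E) = -E/6 (z(E) = (E*(-1))/6 = (-E)/6 = -E/6)
l(m) = √30*√m/6 (l(m) = √(-m/6 + m) = √(5*m/6) = √30*√m/6)
Y = -6 (Y = √30*√0/6 - 1*6 = (⅙)*√30*0 - 6 = 0 - 6 = -6)
Q(A) = 10*A (Q(A) = -2*A*(-5) = 10*A)
U(6, 3)*Q(Y) = 6*(10*(-6)) = 6*(-60) = -360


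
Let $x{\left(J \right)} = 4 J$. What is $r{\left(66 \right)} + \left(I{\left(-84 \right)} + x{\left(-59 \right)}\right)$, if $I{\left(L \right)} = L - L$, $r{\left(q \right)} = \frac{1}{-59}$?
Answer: $- \frac{13925}{59} \approx -236.02$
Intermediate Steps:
$r{\left(q \right)} = - \frac{1}{59}$
$I{\left(L \right)} = 0$
$r{\left(66 \right)} + \left(I{\left(-84 \right)} + x{\left(-59 \right)}\right) = - \frac{1}{59} + \left(0 + 4 \left(-59\right)\right) = - \frac{1}{59} + \left(0 - 236\right) = - \frac{1}{59} - 236 = - \frac{13925}{59}$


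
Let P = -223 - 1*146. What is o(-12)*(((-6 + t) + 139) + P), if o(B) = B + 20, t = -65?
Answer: -2408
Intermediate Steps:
P = -369 (P = -223 - 146 = -369)
o(B) = 20 + B
o(-12)*(((-6 + t) + 139) + P) = (20 - 12)*(((-6 - 65) + 139) - 369) = 8*((-71 + 139) - 369) = 8*(68 - 369) = 8*(-301) = -2408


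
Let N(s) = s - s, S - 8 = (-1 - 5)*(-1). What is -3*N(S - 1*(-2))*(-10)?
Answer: 0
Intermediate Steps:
S = 14 (S = 8 + (-1 - 5)*(-1) = 8 - 6*(-1) = 8 + 6 = 14)
N(s) = 0
-3*N(S - 1*(-2))*(-10) = -3*0*(-10) = 0*(-10) = 0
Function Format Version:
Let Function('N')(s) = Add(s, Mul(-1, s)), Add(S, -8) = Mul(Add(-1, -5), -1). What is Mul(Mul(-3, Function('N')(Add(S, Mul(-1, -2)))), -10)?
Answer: 0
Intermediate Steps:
S = 14 (S = Add(8, Mul(Add(-1, -5), -1)) = Add(8, Mul(-6, -1)) = Add(8, 6) = 14)
Function('N')(s) = 0
Mul(Mul(-3, Function('N')(Add(S, Mul(-1, -2)))), -10) = Mul(Mul(-3, 0), -10) = Mul(0, -10) = 0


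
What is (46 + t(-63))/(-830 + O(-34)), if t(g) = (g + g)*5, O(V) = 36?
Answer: 292/397 ≈ 0.73552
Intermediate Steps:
t(g) = 10*g (t(g) = (2*g)*5 = 10*g)
(46 + t(-63))/(-830 + O(-34)) = (46 + 10*(-63))/(-830 + 36) = (46 - 630)/(-794) = -584*(-1/794) = 292/397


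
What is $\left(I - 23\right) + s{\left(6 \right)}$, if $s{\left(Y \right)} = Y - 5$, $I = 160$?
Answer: $138$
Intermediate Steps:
$s{\left(Y \right)} = -5 + Y$ ($s{\left(Y \right)} = Y - 5 = -5 + Y$)
$\left(I - 23\right) + s{\left(6 \right)} = \left(160 - 23\right) + \left(-5 + 6\right) = 137 + 1 = 138$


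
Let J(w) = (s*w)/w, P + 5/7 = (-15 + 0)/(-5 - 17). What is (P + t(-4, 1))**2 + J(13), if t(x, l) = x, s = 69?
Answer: 2022045/23716 ≈ 85.261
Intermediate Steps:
P = -5/154 (P = -5/7 + (-15 + 0)/(-5 - 17) = -5/7 - 15/(-22) = -5/7 - 15*(-1/22) = -5/7 + 15/22 = -5/154 ≈ -0.032468)
J(w) = 69 (J(w) = (69*w)/w = 69)
(P + t(-4, 1))**2 + J(13) = (-5/154 - 4)**2 + 69 = (-621/154)**2 + 69 = 385641/23716 + 69 = 2022045/23716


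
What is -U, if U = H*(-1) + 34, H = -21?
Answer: -55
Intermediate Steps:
U = 55 (U = -21*(-1) + 34 = 21 + 34 = 55)
-U = -1*55 = -55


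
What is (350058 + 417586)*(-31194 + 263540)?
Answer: 178359012824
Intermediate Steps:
(350058 + 417586)*(-31194 + 263540) = 767644*232346 = 178359012824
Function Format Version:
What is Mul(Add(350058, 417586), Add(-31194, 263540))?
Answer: 178359012824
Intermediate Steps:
Mul(Add(350058, 417586), Add(-31194, 263540)) = Mul(767644, 232346) = 178359012824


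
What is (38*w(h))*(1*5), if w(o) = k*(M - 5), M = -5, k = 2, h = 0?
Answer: -3800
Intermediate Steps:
w(o) = -20 (w(o) = 2*(-5 - 5) = 2*(-10) = -20)
(38*w(h))*(1*5) = (38*(-20))*(1*5) = -760*5 = -3800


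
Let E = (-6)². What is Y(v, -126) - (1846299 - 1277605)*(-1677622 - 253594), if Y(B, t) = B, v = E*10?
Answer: 1098270952264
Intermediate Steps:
E = 36
v = 360 (v = 36*10 = 360)
Y(v, -126) - (1846299 - 1277605)*(-1677622 - 253594) = 360 - (1846299 - 1277605)*(-1677622 - 253594) = 360 - 568694*(-1931216) = 360 - 1*(-1098270951904) = 360 + 1098270951904 = 1098270952264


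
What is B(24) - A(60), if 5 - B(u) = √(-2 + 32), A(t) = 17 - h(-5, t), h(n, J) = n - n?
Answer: -12 - √30 ≈ -17.477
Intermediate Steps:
h(n, J) = 0
A(t) = 17 (A(t) = 17 - 1*0 = 17 + 0 = 17)
B(u) = 5 - √30 (B(u) = 5 - √(-2 + 32) = 5 - √30)
B(24) - A(60) = (5 - √30) - 1*17 = (5 - √30) - 17 = -12 - √30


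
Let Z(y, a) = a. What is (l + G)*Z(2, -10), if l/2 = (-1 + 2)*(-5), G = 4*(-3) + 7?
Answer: 150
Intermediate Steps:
G = -5 (G = -12 + 7 = -5)
l = -10 (l = 2*((-1 + 2)*(-5)) = 2*(1*(-5)) = 2*(-5) = -10)
(l + G)*Z(2, -10) = (-10 - 5)*(-10) = -15*(-10) = 150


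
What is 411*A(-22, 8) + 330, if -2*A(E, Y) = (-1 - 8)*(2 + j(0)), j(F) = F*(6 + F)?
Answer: 4029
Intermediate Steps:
A(E, Y) = 9 (A(E, Y) = -(-1 - 8)*(2 + 0*(6 + 0))/2 = -(-9)*(2 + 0*6)/2 = -(-9)*(2 + 0)/2 = -(-9)*2/2 = -½*(-18) = 9)
411*A(-22, 8) + 330 = 411*9 + 330 = 3699 + 330 = 4029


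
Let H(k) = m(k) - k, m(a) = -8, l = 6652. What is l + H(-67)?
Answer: 6711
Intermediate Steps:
H(k) = -8 - k
l + H(-67) = 6652 + (-8 - 1*(-67)) = 6652 + (-8 + 67) = 6652 + 59 = 6711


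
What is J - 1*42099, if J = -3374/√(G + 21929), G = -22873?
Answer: -42099 + 1687*I*√59/118 ≈ -42099.0 + 109.81*I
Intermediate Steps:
J = 1687*I*√59/118 (J = -3374/√(-22873 + 21929) = -3374*(-I*√59/236) = -(-1687)*I*√59/118 = 1687*I*√59/118 ≈ 109.81*I)
J - 1*42099 = 1687*I*√59/118 - 1*42099 = 1687*I*√59/118 - 42099 = -42099 + 1687*I*√59/118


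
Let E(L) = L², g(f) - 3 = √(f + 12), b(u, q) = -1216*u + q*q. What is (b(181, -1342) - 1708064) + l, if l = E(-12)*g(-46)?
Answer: -126764 + 144*I*√34 ≈ -1.2676e+5 + 839.66*I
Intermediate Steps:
b(u, q) = q² - 1216*u (b(u, q) = -1216*u + q² = q² - 1216*u)
g(f) = 3 + √(12 + f) (g(f) = 3 + √(f + 12) = 3 + √(12 + f))
l = 432 + 144*I*√34 (l = (-12)²*(3 + √(12 - 46)) = 144*(3 + √(-34)) = 144*(3 + I*√34) = 432 + 144*I*√34 ≈ 432.0 + 839.66*I)
(b(181, -1342) - 1708064) + l = (((-1342)² - 1216*181) - 1708064) + (432 + 144*I*√34) = ((1800964 - 220096) - 1708064) + (432 + 144*I*√34) = (1580868 - 1708064) + (432 + 144*I*√34) = -127196 + (432 + 144*I*√34) = -126764 + 144*I*√34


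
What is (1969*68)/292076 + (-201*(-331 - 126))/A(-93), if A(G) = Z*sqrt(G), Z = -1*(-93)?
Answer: 33473/73019 - 30619*I*sqrt(93)/2883 ≈ 0.45842 - 102.42*I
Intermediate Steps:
Z = 93
A(G) = 93*sqrt(G)
(1969*68)/292076 + (-201*(-331 - 126))/A(-93) = (1969*68)/292076 + (-201*(-331 - 126))/((93*sqrt(-93))) = 133892*(1/292076) + (-201*(-457))/((93*(I*sqrt(93)))) = 33473/73019 + 91857/((93*I*sqrt(93))) = 33473/73019 + 91857*(-I*sqrt(93)/8649) = 33473/73019 - 30619*I*sqrt(93)/2883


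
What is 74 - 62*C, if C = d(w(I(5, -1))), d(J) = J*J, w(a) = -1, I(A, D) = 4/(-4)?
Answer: 12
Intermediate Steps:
I(A, D) = -1 (I(A, D) = 4*(-1/4) = -1)
d(J) = J**2
C = 1 (C = (-1)**2 = 1)
74 - 62*C = 74 - 62*1 = 74 - 62 = 12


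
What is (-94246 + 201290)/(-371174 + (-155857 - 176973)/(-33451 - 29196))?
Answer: -1676496367/5813151187 ≈ -0.28840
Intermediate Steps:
(-94246 + 201290)/(-371174 + (-155857 - 176973)/(-33451 - 29196)) = 107044/(-371174 - 332830/(-62647)) = 107044/(-371174 - 332830*(-1/62647)) = 107044/(-371174 + 332830/62647) = 107044/(-23252604748/62647) = 107044*(-62647/23252604748) = -1676496367/5813151187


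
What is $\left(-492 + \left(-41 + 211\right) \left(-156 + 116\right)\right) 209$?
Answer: $-1524028$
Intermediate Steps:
$\left(-492 + \left(-41 + 211\right) \left(-156 + 116\right)\right) 209 = \left(-492 + 170 \left(-40\right)\right) 209 = \left(-492 - 6800\right) 209 = \left(-7292\right) 209 = -1524028$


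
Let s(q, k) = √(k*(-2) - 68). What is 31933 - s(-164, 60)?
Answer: 31933 - 2*I*√47 ≈ 31933.0 - 13.711*I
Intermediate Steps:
s(q, k) = √(-68 - 2*k) (s(q, k) = √(-2*k - 68) = √(-68 - 2*k))
31933 - s(-164, 60) = 31933 - √(-68 - 2*60) = 31933 - √(-68 - 120) = 31933 - √(-188) = 31933 - 2*I*√47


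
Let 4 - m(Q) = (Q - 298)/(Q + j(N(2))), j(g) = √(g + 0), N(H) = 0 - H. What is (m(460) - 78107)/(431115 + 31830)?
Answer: (-78103*√2 + 35927542*I)/(462945*(√2 - 460*I)) ≈ -0.16871 + 2.3388e-9*I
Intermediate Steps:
N(H) = -H
j(g) = √g
m(Q) = 4 - (-298 + Q)/(Q + I*√2) (m(Q) = 4 - (Q - 298)/(Q + √(-1*2)) = 4 - (-298 + Q)/(Q + √(-2)) = 4 - (-298 + Q)/(Q + I*√2))
(m(460) - 78107)/(431115 + 31830) = ((298 + 3*460 + 4*I*√2)/(460 + I*√2) - 78107)/(431115 + 31830) = ((298 + 1380 + 4*I*√2)/(460 + I*√2) - 78107)/462945 = ((1678 + 4*I*√2)/(460 + I*√2) - 78107)*(1/462945) = (-78107 + (1678 + 4*I*√2)/(460 + I*√2))*(1/462945) = -78107/462945 + (1678 + 4*I*√2)/(462945*(460 + I*√2))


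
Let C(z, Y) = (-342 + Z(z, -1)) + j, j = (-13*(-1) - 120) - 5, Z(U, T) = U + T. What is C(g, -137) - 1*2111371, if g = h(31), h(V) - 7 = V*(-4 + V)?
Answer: -2110982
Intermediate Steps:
Z(U, T) = T + U
h(V) = 7 + V*(-4 + V)
g = 844 (g = 7 + 31**2 - 4*31 = 7 + 961 - 124 = 844)
j = -112 (j = (13 - 120) - 5 = -107 - 5 = -112)
C(z, Y) = -455 + z (C(z, Y) = (-342 + (-1 + z)) - 112 = (-343 + z) - 112 = -455 + z)
C(g, -137) - 1*2111371 = (-455 + 844) - 1*2111371 = 389 - 2111371 = -2110982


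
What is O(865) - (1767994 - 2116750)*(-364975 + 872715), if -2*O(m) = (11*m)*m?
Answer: 354146512405/2 ≈ 1.7707e+11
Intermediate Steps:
O(m) = -11*m**2/2 (O(m) = -11*m*m/2 = -11*m**2/2)
O(865) - (1767994 - 2116750)*(-364975 + 872715) = -11/2*865**2 - (1767994 - 2116750)*(-364975 + 872715) = -11/2*748225 - (-348756)*507740 = -8230475/2 - 1*(-177077371440) = -8230475/2 + 177077371440 = 354146512405/2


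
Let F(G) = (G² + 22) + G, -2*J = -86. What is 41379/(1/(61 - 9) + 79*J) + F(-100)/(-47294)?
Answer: 50005103231/4177124315 ≈ 11.971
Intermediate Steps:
J = 43 (J = -½*(-86) = 43)
F(G) = 22 + G + G² (F(G) = (22 + G²) + G = 22 + G + G²)
41379/(1/(61 - 9) + 79*J) + F(-100)/(-47294) = 41379/(1/(61 - 9) + 79*43) + (22 - 100 + (-100)²)/(-47294) = 41379/(1/52 + 3397) + (22 - 100 + 10000)*(-1/47294) = 41379/(1/52 + 3397) + 9922*(-1/47294) = 41379/(176645/52) - 4961/23647 = 41379*(52/176645) - 4961/23647 = 2151708/176645 - 4961/23647 = 50005103231/4177124315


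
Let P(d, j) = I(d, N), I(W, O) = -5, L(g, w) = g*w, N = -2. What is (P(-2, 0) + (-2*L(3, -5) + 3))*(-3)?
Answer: -84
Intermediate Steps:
P(d, j) = -5
(P(-2, 0) + (-2*L(3, -5) + 3))*(-3) = (-5 + (-6*(-5) + 3))*(-3) = (-5 + (-2*(-15) + 3))*(-3) = (-5 + (30 + 3))*(-3) = (-5 + 33)*(-3) = 28*(-3) = -84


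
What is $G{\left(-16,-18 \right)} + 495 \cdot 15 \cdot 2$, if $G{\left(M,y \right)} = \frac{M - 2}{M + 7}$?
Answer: $14852$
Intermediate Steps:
$G{\left(M,y \right)} = \frac{-2 + M}{7 + M}$
$G{\left(-16,-18 \right)} + 495 \cdot 15 \cdot 2 = \frac{-2 - 16}{7 - 16} + 495 \cdot 15 \cdot 2 = \frac{1}{-9} \left(-18\right) + 495 \cdot 30 = \left(- \frac{1}{9}\right) \left(-18\right) + 14850 = 2 + 14850 = 14852$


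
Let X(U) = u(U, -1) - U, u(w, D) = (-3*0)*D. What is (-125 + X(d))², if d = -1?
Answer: 15376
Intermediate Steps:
u(w, D) = 0 (u(w, D) = 0*D = 0)
X(U) = -U (X(U) = 0 - U = -U)
(-125 + X(d))² = (-125 - 1*(-1))² = (-125 + 1)² = (-124)² = 15376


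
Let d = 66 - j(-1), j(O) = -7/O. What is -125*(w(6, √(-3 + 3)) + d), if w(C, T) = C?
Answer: -8125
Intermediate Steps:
d = 59 (d = 66 - (-7)/(-1) = 66 - (-7)*(-1) = 66 - 1*7 = 66 - 7 = 59)
-125*(w(6, √(-3 + 3)) + d) = -125*(6 + 59) = -125*65 = -8125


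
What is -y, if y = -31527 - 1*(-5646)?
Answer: 25881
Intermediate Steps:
y = -25881 (y = -31527 + 5646 = -25881)
-y = -1*(-25881) = 25881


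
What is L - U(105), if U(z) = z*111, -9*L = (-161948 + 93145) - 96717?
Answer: 60625/9 ≈ 6736.1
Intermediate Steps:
L = 165520/9 (L = -((-161948 + 93145) - 96717)/9 = -(-68803 - 96717)/9 = -⅑*(-165520) = 165520/9 ≈ 18391.)
U(z) = 111*z
L - U(105) = 165520/9 - 111*105 = 165520/9 - 1*11655 = 165520/9 - 11655 = 60625/9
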